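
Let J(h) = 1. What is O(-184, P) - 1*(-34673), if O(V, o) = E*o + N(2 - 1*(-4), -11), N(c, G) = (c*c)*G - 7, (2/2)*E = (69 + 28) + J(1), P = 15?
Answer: 35740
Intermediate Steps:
E = 98 (E = (69 + 28) + 1 = 97 + 1 = 98)
N(c, G) = -7 + G*c² (N(c, G) = c²*G - 7 = G*c² - 7 = -7 + G*c²)
O(V, o) = -403 + 98*o (O(V, o) = 98*o + (-7 - 11*(2 - 1*(-4))²) = 98*o + (-7 - 11*(2 + 4)²) = 98*o + (-7 - 11*6²) = 98*o + (-7 - 11*36) = 98*o + (-7 - 396) = 98*o - 403 = -403 + 98*o)
O(-184, P) - 1*(-34673) = (-403 + 98*15) - 1*(-34673) = (-403 + 1470) + 34673 = 1067 + 34673 = 35740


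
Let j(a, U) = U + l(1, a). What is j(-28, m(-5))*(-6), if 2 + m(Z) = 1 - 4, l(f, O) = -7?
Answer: 72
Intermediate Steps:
m(Z) = -5 (m(Z) = -2 + (1 - 4) = -2 - 3 = -5)
j(a, U) = -7 + U (j(a, U) = U - 7 = -7 + U)
j(-28, m(-5))*(-6) = (-7 - 5)*(-6) = -12*(-6) = 72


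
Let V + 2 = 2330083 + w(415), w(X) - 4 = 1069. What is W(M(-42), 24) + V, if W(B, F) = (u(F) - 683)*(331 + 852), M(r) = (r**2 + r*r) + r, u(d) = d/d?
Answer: 1524348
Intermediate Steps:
u(d) = 1
w(X) = 1073 (w(X) = 4 + 1069 = 1073)
V = 2331154 (V = -2 + (2330083 + 1073) = -2 + 2331156 = 2331154)
M(r) = r + 2*r**2 (M(r) = (r**2 + r**2) + r = 2*r**2 + r = r + 2*r**2)
W(B, F) = -806806 (W(B, F) = (1 - 683)*(331 + 852) = -682*1183 = -806806)
W(M(-42), 24) + V = -806806 + 2331154 = 1524348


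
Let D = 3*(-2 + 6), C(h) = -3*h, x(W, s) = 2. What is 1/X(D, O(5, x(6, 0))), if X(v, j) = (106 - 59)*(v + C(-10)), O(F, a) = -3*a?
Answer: 1/1974 ≈ 0.00050659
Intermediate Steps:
D = 12 (D = 3*4 = 12)
X(v, j) = 1410 + 47*v (X(v, j) = (106 - 59)*(v - 3*(-10)) = 47*(v + 30) = 47*(30 + v) = 1410 + 47*v)
1/X(D, O(5, x(6, 0))) = 1/(1410 + 47*12) = 1/(1410 + 564) = 1/1974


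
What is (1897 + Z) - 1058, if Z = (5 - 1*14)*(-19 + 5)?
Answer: 965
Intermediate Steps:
Z = 126 (Z = (5 - 14)*(-14) = -9*(-14) = 126)
(1897 + Z) - 1058 = (1897 + 126) - 1058 = 2023 - 1058 = 965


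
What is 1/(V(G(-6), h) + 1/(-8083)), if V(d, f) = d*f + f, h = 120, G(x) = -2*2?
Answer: -8083/2909881 ≈ -0.0027778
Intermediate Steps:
G(x) = -4
V(d, f) = f + d*f
1/(V(G(-6), h) + 1/(-8083)) = 1/(120*(1 - 4) + 1/(-8083)) = 1/(120*(-3) - 1/8083) = 1/(-360 - 1/8083) = 1/(-2909881/8083) = -8083/2909881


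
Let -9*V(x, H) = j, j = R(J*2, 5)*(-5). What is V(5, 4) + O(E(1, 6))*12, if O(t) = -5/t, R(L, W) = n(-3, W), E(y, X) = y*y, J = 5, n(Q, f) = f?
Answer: -515/9 ≈ -57.222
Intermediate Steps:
E(y, X) = y²
R(L, W) = W
j = -25 (j = 5*(-5) = -25)
V(x, H) = 25/9 (V(x, H) = -⅑*(-25) = 25/9)
V(5, 4) + O(E(1, 6))*12 = 25/9 - 5/(1²)*12 = 25/9 - 5/1*12 = 25/9 - 5*1*12 = 25/9 - 5*12 = 25/9 - 60 = -515/9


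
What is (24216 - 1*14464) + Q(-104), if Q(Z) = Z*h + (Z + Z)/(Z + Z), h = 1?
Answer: 9649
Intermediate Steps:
Q(Z) = 1 + Z (Q(Z) = Z*1 + (Z + Z)/(Z + Z) = Z + (2*Z)/((2*Z)) = Z + (2*Z)*(1/(2*Z)) = Z + 1 = 1 + Z)
(24216 - 1*14464) + Q(-104) = (24216 - 1*14464) + (1 - 104) = (24216 - 14464) - 103 = 9752 - 103 = 9649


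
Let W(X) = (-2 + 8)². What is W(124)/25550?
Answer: 18/12775 ≈ 0.0014090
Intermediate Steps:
W(X) = 36 (W(X) = 6² = 36)
W(124)/25550 = 36/25550 = 36*(1/25550) = 18/12775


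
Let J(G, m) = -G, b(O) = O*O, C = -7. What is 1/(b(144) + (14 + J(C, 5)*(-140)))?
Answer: 1/19770 ≈ 5.0582e-5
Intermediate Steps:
b(O) = O**2
1/(b(144) + (14 + J(C, 5)*(-140))) = 1/(144**2 + (14 - 1*(-7)*(-140))) = 1/(20736 + (14 + 7*(-140))) = 1/(20736 + (14 - 980)) = 1/(20736 - 966) = 1/19770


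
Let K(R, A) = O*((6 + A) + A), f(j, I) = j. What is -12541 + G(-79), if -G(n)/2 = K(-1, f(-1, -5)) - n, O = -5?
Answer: -12659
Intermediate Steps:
K(R, A) = -30 - 10*A (K(R, A) = -5*((6 + A) + A) = -5*(6 + 2*A) = -30 - 10*A)
G(n) = 40 + 2*n (G(n) = -2*((-30 - 10*(-1)) - n) = -2*((-30 + 10) - n) = -2*(-20 - n) = 40 + 2*n)
-12541 + G(-79) = -12541 + (40 + 2*(-79)) = -12541 + (40 - 158) = -12541 - 118 = -12659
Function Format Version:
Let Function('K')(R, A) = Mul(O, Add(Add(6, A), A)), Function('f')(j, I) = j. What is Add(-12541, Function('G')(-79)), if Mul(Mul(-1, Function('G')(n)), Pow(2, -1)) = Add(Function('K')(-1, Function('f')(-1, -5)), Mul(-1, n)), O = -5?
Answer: -12659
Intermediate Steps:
Function('K')(R, A) = Add(-30, Mul(-10, A)) (Function('K')(R, A) = Mul(-5, Add(Add(6, A), A)) = Mul(-5, Add(6, Mul(2, A))) = Add(-30, Mul(-10, A)))
Function('G')(n) = Add(40, Mul(2, n)) (Function('G')(n) = Mul(-2, Add(Add(-30, Mul(-10, -1)), Mul(-1, n))) = Mul(-2, Add(Add(-30, 10), Mul(-1, n))) = Mul(-2, Add(-20, Mul(-1, n))) = Add(40, Mul(2, n)))
Add(-12541, Function('G')(-79)) = Add(-12541, Add(40, Mul(2, -79))) = Add(-12541, Add(40, -158)) = Add(-12541, -118) = -12659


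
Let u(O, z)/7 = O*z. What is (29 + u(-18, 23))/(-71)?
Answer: 2869/71 ≈ 40.408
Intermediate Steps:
u(O, z) = 7*O*z (u(O, z) = 7*(O*z) = 7*O*z)
(29 + u(-18, 23))/(-71) = (29 + 7*(-18)*23)/(-71) = -(29 - 2898)/71 = -1/71*(-2869) = 2869/71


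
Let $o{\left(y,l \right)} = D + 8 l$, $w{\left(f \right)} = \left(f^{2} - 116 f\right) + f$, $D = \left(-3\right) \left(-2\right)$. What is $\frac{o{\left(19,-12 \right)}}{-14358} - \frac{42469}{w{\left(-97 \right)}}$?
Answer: $- \frac{101319857}{49209652} \approx -2.0589$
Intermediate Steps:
$D = 6$
$w{\left(f \right)} = f^{2} - 115 f$
$o{\left(y,l \right)} = 6 + 8 l$
$\frac{o{\left(19,-12 \right)}}{-14358} - \frac{42469}{w{\left(-97 \right)}} = \frac{6 + 8 \left(-12\right)}{-14358} - \frac{42469}{\left(-97\right) \left(-115 - 97\right)} = \left(6 - 96\right) \left(- \frac{1}{14358}\right) - \frac{42469}{\left(-97\right) \left(-212\right)} = \left(-90\right) \left(- \frac{1}{14358}\right) - \frac{42469}{20564} = \frac{15}{2393} - \frac{42469}{20564} = - \frac{101319857}{49209652}$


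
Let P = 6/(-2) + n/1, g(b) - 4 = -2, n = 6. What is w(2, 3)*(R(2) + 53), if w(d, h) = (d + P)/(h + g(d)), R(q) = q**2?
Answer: 57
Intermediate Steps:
g(b) = 2 (g(b) = 4 - 2 = 2)
P = 3 (P = 6/(-2) + 6/1 = 6*(-1/2) + 6*1 = -3 + 6 = 3)
w(d, h) = (3 + d)/(2 + h) (w(d, h) = (d + 3)/(h + 2) = (3 + d)/(2 + h))
w(2, 3)*(R(2) + 53) = ((3 + 2)/(2 + 3))*(2**2 + 53) = (5/5)*(4 + 53) = ((1/5)*5)*57 = 1*57 = 57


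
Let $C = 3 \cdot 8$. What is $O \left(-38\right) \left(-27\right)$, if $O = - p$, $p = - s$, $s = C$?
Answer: $24624$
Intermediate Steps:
$C = 24$
$s = 24$
$p = -24$ ($p = \left(-1\right) 24 = -24$)
$O = 24$ ($O = \left(-1\right) \left(-24\right) = 24$)
$O \left(-38\right) \left(-27\right) = 24 \left(-38\right) \left(-27\right) = \left(-912\right) \left(-27\right) = 24624$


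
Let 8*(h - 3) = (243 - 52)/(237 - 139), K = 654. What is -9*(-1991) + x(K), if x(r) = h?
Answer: 14051039/784 ≈ 17922.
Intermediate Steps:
h = 2543/784 (h = 3 + ((243 - 52)/(237 - 139))/8 = 3 + (191/98)/8 = 3 + (191*(1/98))/8 = 3 + (⅛)*(191/98) = 3 + 191/784 = 2543/784 ≈ 3.2436)
x(r) = 2543/784
-9*(-1991) + x(K) = -9*(-1991) + 2543/784 = 17919 + 2543/784 = 14051039/784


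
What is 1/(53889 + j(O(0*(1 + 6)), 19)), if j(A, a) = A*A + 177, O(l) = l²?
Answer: 1/54066 ≈ 1.8496e-5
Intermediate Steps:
j(A, a) = 177 + A² (j(A, a) = A² + 177 = 177 + A²)
1/(53889 + j(O(0*(1 + 6)), 19)) = 1/(53889 + (177 + ((0*(1 + 6))²)²)) = 1/(53889 + (177 + ((0*7)²)²)) = 1/(53889 + (177 + (0²)²)) = 1/(53889 + (177 + 0²)) = 1/(53889 + (177 + 0)) = 1/(53889 + 177) = 1/54066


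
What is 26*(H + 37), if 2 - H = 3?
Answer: 936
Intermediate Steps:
H = -1 (H = 2 - 1*3 = 2 - 3 = -1)
26*(H + 37) = 26*(-1 + 37) = 26*36 = 936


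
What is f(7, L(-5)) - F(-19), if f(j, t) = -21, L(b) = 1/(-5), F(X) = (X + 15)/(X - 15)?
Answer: -359/17 ≈ -21.118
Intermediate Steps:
F(X) = (15 + X)/(-15 + X)
L(b) = -⅕
f(7, L(-5)) - F(-19) = -21 - (15 - 19)/(-15 - 19) = -21 - (-4)/(-34) = -21 - (-1)*(-4)/34 = -21 - 1*2/17 = -21 - 2/17 = -359/17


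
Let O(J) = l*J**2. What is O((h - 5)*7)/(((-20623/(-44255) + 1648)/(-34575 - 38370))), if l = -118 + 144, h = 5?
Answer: 0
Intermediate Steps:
l = 26
O(J) = 26*J**2
O((h - 5)*7)/(((-20623/(-44255) + 1648)/(-34575 - 38370))) = (26*((5 - 5)*7)**2)/(((-20623/(-44255) + 1648)/(-34575 - 38370))) = (26*(0*7)**2)/(((-20623*(-1/44255) + 1648)/(-72945))) = (26*0**2)/(((20623/44255 + 1648)*(-1/72945))) = (26*0)/(((72952863/44255)*(-1/72945))) = 0/(-24317621/1076060325) = 0*(-1076060325/24317621) = 0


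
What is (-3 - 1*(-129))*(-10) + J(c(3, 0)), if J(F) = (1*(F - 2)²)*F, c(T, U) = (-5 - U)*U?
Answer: -1260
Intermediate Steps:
c(T, U) = U*(-5 - U)
J(F) = F*(-2 + F)² (J(F) = (1*(-2 + F)²)*F = (-2 + F)²*F = F*(-2 + F)²)
(-3 - 1*(-129))*(-10) + J(c(3, 0)) = (-3 - 1*(-129))*(-10) + (-1*0*(5 + 0))*(-2 - 1*0*(5 + 0))² = (-3 + 129)*(-10) + (-1*0*5)*(-2 - 1*0*5)² = 126*(-10) + 0*(-2 + 0)² = -1260 + 0*(-2)² = -1260 + 0*4 = -1260 + 0 = -1260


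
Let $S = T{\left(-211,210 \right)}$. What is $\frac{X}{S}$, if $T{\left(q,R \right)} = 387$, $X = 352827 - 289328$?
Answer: $\frac{63499}{387} \approx 164.08$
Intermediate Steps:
$X = 63499$
$S = 387$
$\frac{X}{S} = \frac{63499}{387}$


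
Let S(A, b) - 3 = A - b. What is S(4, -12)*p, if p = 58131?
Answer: 1104489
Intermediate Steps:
S(A, b) = 3 + A - b (S(A, b) = 3 + (A - b) = 3 + A - b)
S(4, -12)*p = (3 + 4 - 1*(-12))*58131 = (3 + 4 + 12)*58131 = 19*58131 = 1104489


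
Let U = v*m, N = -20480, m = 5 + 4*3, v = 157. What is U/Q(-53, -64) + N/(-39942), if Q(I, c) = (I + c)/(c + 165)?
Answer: -598040491/259623 ≈ -2303.5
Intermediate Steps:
m = 17 (m = 5 + 12 = 17)
Q(I, c) = (I + c)/(165 + c)
U = 2669 (U = 157*17 = 2669)
U/Q(-53, -64) + N/(-39942) = 2669/(((-53 - 64)/(165 - 64))) - 20480/(-39942) = 2669/((-117/101)) - 20480*(-1/39942) = 2669/(((1/101)*(-117))) + 10240/19971 = 2669/(-117/101) + 10240/19971 = 2669*(-101/117) + 10240/19971 = -269569/117 + 10240/19971 = -598040491/259623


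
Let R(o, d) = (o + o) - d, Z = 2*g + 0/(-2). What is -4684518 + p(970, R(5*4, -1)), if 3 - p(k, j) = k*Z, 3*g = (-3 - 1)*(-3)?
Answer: -4692275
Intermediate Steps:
g = 4 (g = ((-3 - 1)*(-3))/3 = (-4*(-3))/3 = (⅓)*12 = 4)
Z = 8 (Z = 2*4 + 0/(-2) = 8 + 0*(-½) = 8 + 0 = 8)
R(o, d) = -d + 2*o (R(o, d) = 2*o - d = -d + 2*o)
p(k, j) = 3 - 8*k (p(k, j) = 3 - k*8 = 3 - 8*k)
-4684518 + p(970, R(5*4, -1)) = -4684518 + (3 - 8*970) = -4684518 + (3 - 7760) = -4684518 - 7757 = -4692275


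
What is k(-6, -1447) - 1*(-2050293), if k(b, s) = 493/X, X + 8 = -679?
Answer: 1408550798/687 ≈ 2.0503e+6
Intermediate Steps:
X = -687 (X = -8 - 679 = -687)
k(b, s) = -493/687 (k(b, s) = 493/(-687) = 493*(-1/687) = -493/687)
k(-6, -1447) - 1*(-2050293) = -493/687 - 1*(-2050293) = -493/687 + 2050293 = 1408550798/687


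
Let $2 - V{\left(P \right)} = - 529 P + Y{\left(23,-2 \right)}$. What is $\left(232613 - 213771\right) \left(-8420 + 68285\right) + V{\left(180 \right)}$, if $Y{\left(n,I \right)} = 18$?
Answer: $1128071534$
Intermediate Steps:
$V{\left(P \right)} = -16 + 529 P$ ($V{\left(P \right)} = 2 - \left(- 529 P + 18\right) = 2 - \left(18 - 529 P\right) = 2 + \left(-18 + 529 P\right) = -16 + 529 P$)
$\left(232613 - 213771\right) \left(-8420 + 68285\right) + V{\left(180 \right)} = \left(232613 - 213771\right) \left(-8420 + 68285\right) + \left(-16 + 529 \cdot 180\right) = 18842 \cdot 59865 + \left(-16 + 95220\right) = 1127976330 + 95204 = 1128071534$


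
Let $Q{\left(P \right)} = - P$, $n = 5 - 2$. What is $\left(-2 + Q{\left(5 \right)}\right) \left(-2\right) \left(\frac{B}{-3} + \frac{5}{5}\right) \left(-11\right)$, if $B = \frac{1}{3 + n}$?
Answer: $- \frac{1309}{9} \approx -145.44$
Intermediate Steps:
$n = 3$ ($n = 5 - 2 = 3$)
$B = \frac{1}{6}$ ($B = \frac{1}{3 + 3} = \frac{1}{6} \approx 0.16667$)
$\left(-2 + Q{\left(5 \right)}\right) \left(-2\right) \left(\frac{B}{-3} + \frac{5}{5}\right) \left(-11\right) = \left(-2 - 5\right) \left(-2\right) \left(\frac{1}{6 \left(-3\right)} + \frac{5}{5}\right) \left(-11\right) = \left(-2 - 5\right) \left(-2\right) \left(\frac{1}{6} \left(- \frac{1}{3}\right) + 5 \cdot \frac{1}{5}\right) \left(-11\right) = \left(-7\right) \left(-2\right) \left(- \frac{1}{18} + 1\right) \left(-11\right) = 14 \cdot \frac{17}{18} \left(-11\right) = \frac{119}{9} \left(-11\right) = - \frac{1309}{9}$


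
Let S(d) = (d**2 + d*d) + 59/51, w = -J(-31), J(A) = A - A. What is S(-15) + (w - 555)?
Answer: -5296/51 ≈ -103.84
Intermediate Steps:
J(A) = 0
w = 0 (w = -1*0 = 0)
S(d) = 59/51 + 2*d**2 (S(d) = (d**2 + d**2) + 59*(1/51) = 2*d**2 + 59/51 = 59/51 + 2*d**2)
S(-15) + (w - 555) = (59/51 + 2*(-15)**2) + (0 - 555) = (59/51 + 2*225) - 555 = (59/51 + 450) - 555 = 23009/51 - 555 = -5296/51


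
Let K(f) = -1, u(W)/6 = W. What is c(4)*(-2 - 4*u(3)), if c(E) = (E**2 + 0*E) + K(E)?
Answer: -1110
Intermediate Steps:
u(W) = 6*W
c(E) = -1 + E**2 (c(E) = (E**2 + 0*E) - 1 = (E**2 + 0) - 1 = E**2 - 1 = -1 + E**2)
c(4)*(-2 - 4*u(3)) = (-1 + 4**2)*(-2 - 24*3) = (-1 + 16)*(-2 - 4*18) = 15*(-2 - 72) = 15*(-74) = -1110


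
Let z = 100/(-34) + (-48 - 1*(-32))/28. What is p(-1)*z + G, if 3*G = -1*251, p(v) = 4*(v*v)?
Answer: -34885/357 ≈ -97.717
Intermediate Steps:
p(v) = 4*v**2
G = -251/3 (G = (-1*251)/3 = (1/3)*(-251) = -251/3 ≈ -83.667)
z = -418/119 (z = 100*(-1/34) + (-48 + 32)*(1/28) = -50/17 - 16*1/28 = -50/17 - 4/7 = -418/119 ≈ -3.5126)
p(-1)*z + G = (4*(-1)**2)*(-418/119) - 251/3 = (4*1)*(-418/119) - 251/3 = 4*(-418/119) - 251/3 = -1672/119 - 251/3 = -34885/357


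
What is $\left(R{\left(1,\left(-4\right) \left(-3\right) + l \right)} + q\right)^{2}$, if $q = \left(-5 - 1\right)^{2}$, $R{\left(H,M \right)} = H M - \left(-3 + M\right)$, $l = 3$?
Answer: $1521$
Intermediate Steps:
$R{\left(H,M \right)} = 3 - M + H M$
$q = 36$ ($q = \left(-6\right)^{2} = 36$)
$\left(R{\left(1,\left(-4\right) \left(-3\right) + l \right)} + q\right)^{2} = \left(\left(3 - \left(\left(-4\right) \left(-3\right) + 3\right) + 1 \left(\left(-4\right) \left(-3\right) + 3\right)\right) + 36\right)^{2} = \left(\left(3 - \left(12 + 3\right) + 1 \left(12 + 3\right)\right) + 36\right)^{2} = \left(\left(3 - 15 + 1 \cdot 15\right) + 36\right)^{2} = \left(\left(3 - 15 + 15\right) + 36\right)^{2} = \left(3 + 36\right)^{2} = 39^{2} = 1521$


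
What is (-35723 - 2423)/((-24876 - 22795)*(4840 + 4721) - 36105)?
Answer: 19073/227909268 ≈ 8.3687e-5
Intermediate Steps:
(-35723 - 2423)/((-24876 - 22795)*(4840 + 4721) - 36105) = -38146/(-47671*9561 - 36105) = -38146/(-455782431 - 36105) = -38146/(-455818536) = -38146*(-1/455818536) = 19073/227909268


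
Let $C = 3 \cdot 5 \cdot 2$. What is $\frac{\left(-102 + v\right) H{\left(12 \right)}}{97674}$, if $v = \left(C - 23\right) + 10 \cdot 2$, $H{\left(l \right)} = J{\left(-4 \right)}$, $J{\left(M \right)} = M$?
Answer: $\frac{50}{16279} \approx 0.0030714$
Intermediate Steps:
$H{\left(l \right)} = -4$
$C = 30$ ($C = 15 \cdot 2 = 30$)
$v = 27$ ($v = \left(30 - 23\right) + 10 \cdot 2 = 7 + 20 = 27$)
$\frac{\left(-102 + v\right) H{\left(12 \right)}}{97674} = \frac{\left(-102 + 27\right) \left(-4\right)}{97674} = \left(-75\right) \left(-4\right) \frac{1}{97674} = 300 \cdot \frac{1}{97674} = \frac{50}{16279}$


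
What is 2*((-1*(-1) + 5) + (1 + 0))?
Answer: 14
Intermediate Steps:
2*((-1*(-1) + 5) + (1 + 0)) = 2*((1 + 5) + 1) = 2*(6 + 1) = 2*7 = 14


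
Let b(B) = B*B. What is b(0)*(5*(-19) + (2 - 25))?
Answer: 0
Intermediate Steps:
b(B) = B²
b(0)*(5*(-19) + (2 - 25)) = 0²*(5*(-19) + (2 - 25)) = 0*(-95 - 23) = 0*(-118) = 0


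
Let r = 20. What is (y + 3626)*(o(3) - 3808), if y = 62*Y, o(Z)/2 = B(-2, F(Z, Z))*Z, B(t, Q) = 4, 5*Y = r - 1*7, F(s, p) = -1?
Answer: -71653824/5 ≈ -1.4331e+7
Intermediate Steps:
Y = 13/5 (Y = (20 - 1*7)/5 = (20 - 7)/5 = (⅕)*13 = 13/5 ≈ 2.6000)
o(Z) = 8*Z (o(Z) = 2*(4*Z) = 8*Z)
y = 806/5 (y = 62*(13/5) = 806/5 ≈ 161.20)
(y + 3626)*(o(3) - 3808) = (806/5 + 3626)*(8*3 - 3808) = 18936*(24 - 3808)/5 = (18936/5)*(-3784) = -71653824/5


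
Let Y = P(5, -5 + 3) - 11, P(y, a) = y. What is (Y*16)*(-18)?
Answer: 1728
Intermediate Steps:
Y = -6 (Y = 5 - 11 = -6)
(Y*16)*(-18) = -6*16*(-18) = -96*(-18) = 1728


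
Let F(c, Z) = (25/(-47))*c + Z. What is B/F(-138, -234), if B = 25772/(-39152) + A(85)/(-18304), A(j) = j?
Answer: 82087333/19886710272 ≈ 0.0041277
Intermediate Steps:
B = -29691163/44789888 (B = 25772/(-39152) + 85/(-18304) = 25772*(-1/39152) + 85*(-1/18304) = -6443/9788 - 85/18304 = -29691163/44789888 ≈ -0.66290)
F(c, Z) = Z - 25*c/47 (F(c, Z) = (25*(-1/47))*c + Z = -25*c/47 + Z = Z - 25*c/47)
B/F(-138, -234) = -29691163/(44789888*(-234 - 25/47*(-138))) = -29691163/(44789888*(-234 + 3450/47)) = -29691163/(44789888*(-7548/47)) = -29691163/44789888*(-47/7548) = 82087333/19886710272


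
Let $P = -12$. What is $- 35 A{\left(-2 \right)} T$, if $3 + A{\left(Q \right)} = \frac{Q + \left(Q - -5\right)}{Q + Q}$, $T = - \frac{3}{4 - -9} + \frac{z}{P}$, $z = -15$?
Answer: $\frac{1855}{16} \approx 115.94$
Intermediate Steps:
$T = \frac{53}{52}$ ($T = - \frac{3}{4 - -9} - \frac{15}{-12} = - \frac{3}{4 + 9} - - \frac{5}{4} = - \frac{3}{13} + \frac{5}{4} = \frac{53}{52} \approx 1.0192$)
$A{\left(Q \right)} = -3 + \frac{5 + 2 Q}{2 Q}$ ($A{\left(Q \right)} = -3 + \frac{Q + \left(Q - -5\right)}{Q + Q} = -3 + \frac{Q + \left(Q + 5\right)}{2 Q} = -3 + \left(Q + \left(5 + Q\right)\right) \frac{1}{2 Q} = -3 + \left(5 + 2 Q\right) \frac{1}{2 Q} = -3 + \frac{5 + 2 Q}{2 Q}$)
$- 35 A{\left(-2 \right)} T = - 35 \left(-2 + \frac{5}{2 \left(-2\right)}\right) \frac{53}{52} = - 35 \left(-2 + \frac{5}{2} \left(- \frac{1}{2}\right)\right) \frac{53}{52} = - 35 \left(-2 - \frac{5}{4}\right) \frac{53}{52} = \left(-35\right) \left(- \frac{13}{4}\right) \frac{53}{52} = \frac{455}{4} \cdot \frac{53}{52} = \frac{1855}{16}$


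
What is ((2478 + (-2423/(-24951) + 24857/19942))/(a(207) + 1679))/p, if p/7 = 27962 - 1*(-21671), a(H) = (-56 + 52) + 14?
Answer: 1233654028949/291981196586375478 ≈ 4.2251e-6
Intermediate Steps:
a(H) = 10 (a(H) = -4 + 14 = 10)
p = 347431 (p = 7*(27962 - 1*(-21671)) = 7*(27962 + 21671) = 7*49633 = 347431)
((2478 + (-2423/(-24951) + 24857/19942))/(a(207) + 1679))/p = ((2478 + (-2423/(-24951) + 24857/19942))/(10 + 1679))/347431 = ((2478 + (-2423*(-1/24951) + 24857*(1/19942)))/1689)*(1/347431) = ((2478 + (2423/24951 + 24857/19942))*(1/1689))*(1/347431) = ((2478 + 668526473/497572842)*(1/1689))*(1/347431) = ((1233654028949/497572842)*(1/1689))*(1/347431) = (1233654028949/840400530138)*(1/347431) = 1233654028949/291981196586375478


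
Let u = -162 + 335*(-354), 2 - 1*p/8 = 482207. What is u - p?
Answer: 3738888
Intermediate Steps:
p = -3857640 (p = 16 - 8*482207 = 16 - 3857656 = -3857640)
u = -118752 (u = -162 - 118590 = -118752)
u - p = -118752 - 1*(-3857640) = -118752 + 3857640 = 3738888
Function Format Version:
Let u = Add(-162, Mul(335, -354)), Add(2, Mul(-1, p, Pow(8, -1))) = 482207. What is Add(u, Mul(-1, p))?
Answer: 3738888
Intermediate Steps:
p = -3857640 (p = Add(16, Mul(-8, 482207)) = Add(16, -3857656) = -3857640)
u = -118752 (u = Add(-162, -118590) = -118752)
Add(u, Mul(-1, p)) = Add(-118752, Mul(-1, -3857640)) = Add(-118752, 3857640) = 3738888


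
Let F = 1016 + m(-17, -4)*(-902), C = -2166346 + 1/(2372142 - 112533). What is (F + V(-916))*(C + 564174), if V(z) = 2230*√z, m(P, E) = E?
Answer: -16740185219934128/2259609 - 16146458927531620*I*√229/2259609 ≈ -7.4084e+9 - 1.0813e+11*I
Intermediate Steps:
C = -4895094918713/2259609 (C = -2166346 + 1/2259609 = -4895094918713/2259609 ≈ -2.1663e+6)
F = 4624 (F = 1016 - 4*(-902) = 1016 + 3608 = 4624)
(F + V(-916))*(C + 564174) = (4624 + 2230*√(-916))*(-4895094918713/2259609 + 564174) = (4624 + 2230*(2*I*√229))*(-3620282270747/2259609) = (4624 + 4460*I*√229)*(-3620282270747/2259609) = -16740185219934128/2259609 - 16146458927531620*I*√229/2259609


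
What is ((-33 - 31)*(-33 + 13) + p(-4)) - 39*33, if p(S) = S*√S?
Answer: -7 - 8*I ≈ -7.0 - 8.0*I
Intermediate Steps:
p(S) = S^(3/2)
((-33 - 31)*(-33 + 13) + p(-4)) - 39*33 = ((-33 - 31)*(-33 + 13) + (-4)^(3/2)) - 39*33 = (-64*(-20) - 8*I) - 1287 = (1280 - 8*I) - 1287 = -7 - 8*I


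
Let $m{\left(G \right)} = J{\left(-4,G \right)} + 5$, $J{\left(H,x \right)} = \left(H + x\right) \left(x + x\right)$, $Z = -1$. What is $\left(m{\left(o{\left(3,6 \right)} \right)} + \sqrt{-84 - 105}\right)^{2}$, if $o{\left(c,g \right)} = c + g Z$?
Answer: $2020 + 282 i \sqrt{21} \approx 2020.0 + 1292.3 i$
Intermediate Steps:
$o{\left(c,g \right)} = c - g$ ($o{\left(c,g \right)} = c + g \left(-1\right) = c - g$)
$J{\left(H,x \right)} = 2 x \left(H + x\right)$ ($J{\left(H,x \right)} = \left(H + x\right) 2 x = 2 x \left(H + x\right)$)
$m{\left(G \right)} = 5 + 2 G \left(-4 + G\right)$ ($m{\left(G \right)} = 2 G \left(-4 + G\right) + 5 = 5 + 2 G \left(-4 + G\right)$)
$\left(m{\left(o{\left(3,6 \right)} \right)} + \sqrt{-84 - 105}\right)^{2} = \left(\left(5 + 2 \left(3 - 6\right) \left(-4 + \left(3 - 6\right)\right)\right) + \sqrt{-84 - 105}\right)^{2} = \left(\left(5 + 2 \left(3 - 6\right) \left(-4 + \left(3 - 6\right)\right)\right) + \sqrt{-189}\right)^{2} = \left(\left(5 + 2 \left(-3\right) \left(-4 - 3\right)\right) + 3 i \sqrt{21}\right)^{2} = \left(\left(5 + 2 \left(-3\right) \left(-7\right)\right) + 3 i \sqrt{21}\right)^{2} = \left(\left(5 + 42\right) + 3 i \sqrt{21}\right)^{2} = \left(47 + 3 i \sqrt{21}\right)^{2}$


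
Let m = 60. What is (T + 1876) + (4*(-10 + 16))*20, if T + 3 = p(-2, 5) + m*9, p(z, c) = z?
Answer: 2891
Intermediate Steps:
T = 535 (T = -3 + (-2 + 60*9) = -3 + (-2 + 540) = -3 + 538 = 535)
(T + 1876) + (4*(-10 + 16))*20 = (535 + 1876) + (4*(-10 + 16))*20 = 2411 + (4*6)*20 = 2411 + 24*20 = 2411 + 480 = 2891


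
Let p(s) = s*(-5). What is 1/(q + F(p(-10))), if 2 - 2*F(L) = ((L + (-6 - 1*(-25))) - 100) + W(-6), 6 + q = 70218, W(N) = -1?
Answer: 1/70229 ≈ 1.4239e-5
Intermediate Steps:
p(s) = -5*s
q = 70212 (q = -6 + 70218 = 70212)
F(L) = 42 - L/2 (F(L) = 1 - (((L + (-6 - 1*(-25))) - 100) - 1)/2 = 1 - (((L + (-6 + 25)) - 100) - 1)/2 = 1 - (((L + 19) - 100) - 1)/2 = 1 - (((19 + L) - 100) - 1)/2 = 1 - ((-81 + L) - 1)/2 = 1 - (-82 + L)/2 = 1 + (41 - L/2) = 42 - L/2)
1/(q + F(p(-10))) = 1/(70212 + (42 - (-5)*(-10)/2)) = 1/(70212 + (42 - 1/2*50)) = 1/(70212 + (42 - 25)) = 1/(70212 + 17) = 1/70229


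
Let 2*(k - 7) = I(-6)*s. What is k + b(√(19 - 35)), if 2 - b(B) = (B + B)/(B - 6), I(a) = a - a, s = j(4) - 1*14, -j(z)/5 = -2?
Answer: 109/13 + 12*I/13 ≈ 8.3846 + 0.92308*I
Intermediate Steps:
j(z) = 10 (j(z) = -5*(-2) = 10)
s = -4 (s = 10 - 1*14 = 10 - 14 = -4)
I(a) = 0
k = 7 (k = 7 + (0*(-4))/2 = 7 + (½)*0 = 7 + 0 = 7)
b(B) = 2 - 2*B/(-6 + B) (b(B) = 2 - (B + B)/(B - 6) = 2 - 2*B/(-6 + B))
k + b(√(19 - 35)) = 7 - 12/(-6 + √(19 - 35)) = 7 - 12/(-6 + √(-16)) = 7 - 12*(-6 - 4*I)/52 = 7 - 3*(-6 - 4*I)/13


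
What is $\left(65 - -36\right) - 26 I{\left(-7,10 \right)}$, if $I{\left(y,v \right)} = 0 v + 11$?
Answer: $-185$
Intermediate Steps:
$I{\left(y,v \right)} = 11$ ($I{\left(y,v \right)} = 0 + 11 = 11$)
$\left(65 - -36\right) - 26 I{\left(-7,10 \right)} = \left(65 - -36\right) - 286 = \left(65 + 36\right) - 286 = 101 - 286 = -185$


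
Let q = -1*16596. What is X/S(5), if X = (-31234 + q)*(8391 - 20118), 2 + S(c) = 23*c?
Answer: 560902410/113 ≈ 4.9637e+6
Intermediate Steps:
q = -16596
S(c) = -2 + 23*c
X = 560902410 (X = (-31234 - 16596)*(8391 - 20118) = -47830*(-11727) = 560902410)
X/S(5) = 560902410/(-2 + 23*5) = 560902410/(-2 + 115) = 560902410/113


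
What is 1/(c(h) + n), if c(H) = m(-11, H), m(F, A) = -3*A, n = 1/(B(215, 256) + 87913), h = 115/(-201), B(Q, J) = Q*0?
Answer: 5890171/10110062 ≈ 0.58260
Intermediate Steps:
B(Q, J) = 0
h = -115/201 (h = 115*(-1/201) = -115/201 ≈ -0.57214)
n = 1/87913 (n = 1/(0 + 87913) = 1/87913 ≈ 1.1375e-5)
c(H) = -3*H
1/(c(h) + n) = 1/(-3*(-115/201) + 1/87913) = 1/(115/67 + 1/87913) = 1/(10110062/5890171) = 5890171/10110062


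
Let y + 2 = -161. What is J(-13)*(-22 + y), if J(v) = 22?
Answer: -4070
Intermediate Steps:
y = -163 (y = -2 - 161 = -163)
J(-13)*(-22 + y) = 22*(-22 - 163) = 22*(-185) = -4070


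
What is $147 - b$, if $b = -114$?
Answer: $261$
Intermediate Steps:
$147 - b = 147 - -114 = 147 + 114 = 261$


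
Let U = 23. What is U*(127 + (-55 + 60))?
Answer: 3036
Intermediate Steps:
U*(127 + (-55 + 60)) = 23*(127 + (-55 + 60)) = 23*(127 + 5) = 23*132 = 3036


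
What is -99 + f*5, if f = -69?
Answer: -444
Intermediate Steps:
-99 + f*5 = -99 - 69*5 = -99 - 345 = -444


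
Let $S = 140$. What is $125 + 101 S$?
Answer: $14265$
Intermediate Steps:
$125 + 101 S = 125 + 101 \cdot 140 = 125 + 14140 = 14265$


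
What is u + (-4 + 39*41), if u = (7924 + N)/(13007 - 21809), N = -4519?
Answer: 4678595/2934 ≈ 1594.6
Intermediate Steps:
u = -1135/2934 (u = (7924 - 4519)/(13007 - 21809) = 3405/(-8802) = 3405*(-1/8802) = -1135/2934 ≈ -0.38684)
u + (-4 + 39*41) = -1135/2934 + (-4 + 39*41) = -1135/2934 + (-4 + 1599) = -1135/2934 + 1595 = 4678595/2934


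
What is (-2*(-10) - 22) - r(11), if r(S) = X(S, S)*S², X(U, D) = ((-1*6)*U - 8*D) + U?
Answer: 17301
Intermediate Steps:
X(U, D) = -8*D - 5*U (X(U, D) = (-6*U - 8*D) + U = (-8*D - 6*U) + U = -8*D - 5*U)
r(S) = -13*S³ (r(S) = (-8*S - 5*S)*S² = (-13*S)*S² = -13*S³)
(-2*(-10) - 22) - r(11) = (-2*(-10) - 22) - (-13)*11³ = (20 - 22) - (-13)*1331 = -2 - 1*(-17303) = -2 + 17303 = 17301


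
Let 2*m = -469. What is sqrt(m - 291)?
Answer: I*sqrt(2102)/2 ≈ 22.924*I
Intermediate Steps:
m = -469/2 (m = (1/2)*(-469) = -469/2 ≈ -234.50)
sqrt(m - 291) = sqrt(-469/2 - 291) = sqrt(-1051/2) = I*sqrt(2102)/2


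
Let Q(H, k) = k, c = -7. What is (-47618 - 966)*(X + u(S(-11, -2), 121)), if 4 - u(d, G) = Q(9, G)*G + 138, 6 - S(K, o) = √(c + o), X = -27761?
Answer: 2066569024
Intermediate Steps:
S(K, o) = 6 - √(-7 + o)
u(d, G) = -134 - G² (u(d, G) = 4 - (G*G + 138) = 4 - (G² + 138) = 4 - (138 + G²) = 4 + (-138 - G²) = -134 - G²)
(-47618 - 966)*(X + u(S(-11, -2), 121)) = (-47618 - 966)*(-27761 + (-134 - 1*121²)) = -48584*(-27761 + (-134 - 1*14641)) = -48584*(-27761 + (-134 - 14641)) = -48584*(-27761 - 14775) = -48584*(-42536) = 2066569024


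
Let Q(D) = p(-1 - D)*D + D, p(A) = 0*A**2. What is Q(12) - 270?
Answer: -258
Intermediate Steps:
p(A) = 0
Q(D) = D (Q(D) = 0*D + D = 0 + D = D)
Q(12) - 270 = 12 - 270 = -258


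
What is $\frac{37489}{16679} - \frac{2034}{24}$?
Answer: $- \frac{5504225}{66716} \approx -82.502$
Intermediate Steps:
$\frac{37489}{16679} - \frac{2034}{24} = 37489 \cdot \frac{1}{16679} - \frac{339}{4} = \frac{37489}{16679} - \frac{339}{4} = - \frac{5504225}{66716}$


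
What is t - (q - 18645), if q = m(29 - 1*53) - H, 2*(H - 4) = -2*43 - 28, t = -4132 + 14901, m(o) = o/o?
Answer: 29360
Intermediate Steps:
m(o) = 1
t = 10769
H = -53 (H = 4 + (-2*43 - 28)/2 = 4 + (-86 - 28)/2 = 4 + (½)*(-114) = 4 - 57 = -53)
q = 54 (q = 1 - 1*(-53) = 1 + 53 = 54)
t - (q - 18645) = 10769 - (54 - 18645) = 10769 - 1*(-18591) = 10769 + 18591 = 29360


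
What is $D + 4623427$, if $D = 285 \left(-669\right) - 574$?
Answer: $4432188$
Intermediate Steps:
$D = -191239$ ($D = -190665 - 574 = -191239$)
$D + 4623427 = -191239 + 4623427 = 4432188$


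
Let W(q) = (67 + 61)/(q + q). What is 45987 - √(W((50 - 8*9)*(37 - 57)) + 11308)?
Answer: 45987 - 2*√8551785/55 ≈ 45881.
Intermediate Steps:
W(q) = 64/q (W(q) = 128/((2*q)) = 128*(1/(2*q)) = 64/q)
45987 - √(W((50 - 8*9)*(37 - 57)) + 11308) = 45987 - √(64/(((50 - 8*9)*(37 - 57))) + 11308) = 45987 - √(64/(((50 - 72)*(-20))) + 11308) = 45987 - √(64/((-22*(-20))) + 11308) = 45987 - √(64/440 + 11308) = 45987 - √(64*(1/440) + 11308) = 45987 - √(8/55 + 11308) = 45987 - √(621948/55) = 45987 - 2*√8551785/55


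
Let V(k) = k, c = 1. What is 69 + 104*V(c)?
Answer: 173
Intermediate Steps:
69 + 104*V(c) = 69 + 104*1 = 69 + 104 = 173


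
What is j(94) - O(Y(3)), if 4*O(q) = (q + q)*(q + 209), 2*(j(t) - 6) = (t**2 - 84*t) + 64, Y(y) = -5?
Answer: 1018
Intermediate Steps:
j(t) = 38 + t**2/2 - 42*t (j(t) = 6 + ((t**2 - 84*t) + 64)/2 = 6 + (64 + t**2 - 84*t)/2 = 6 + (32 + t**2/2 - 42*t) = 38 + t**2/2 - 42*t)
O(q) = q*(209 + q)/2 (O(q) = ((q + q)*(q + 209))/4 = ((2*q)*(209 + q))/4 = (2*q*(209 + q))/4 = q*(209 + q)/2)
j(94) - O(Y(3)) = (38 + (1/2)*94**2 - 42*94) - (-5)*(209 - 5)/2 = (38 + (1/2)*8836 - 3948) - (-5)*204/2 = (38 + 4418 - 3948) - 1*(-510) = 508 + 510 = 1018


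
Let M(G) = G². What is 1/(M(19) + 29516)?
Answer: 1/29877 ≈ 3.3471e-5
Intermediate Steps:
1/(M(19) + 29516) = 1/(19² + 29516) = 1/(361 + 29516) = 1/29877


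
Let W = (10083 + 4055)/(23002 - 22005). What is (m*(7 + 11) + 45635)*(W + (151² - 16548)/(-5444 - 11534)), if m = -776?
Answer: 569520576557/1302082 ≈ 4.3739e+5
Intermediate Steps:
W = 14138/997 ≈ 14.181
(m*(7 + 11) + 45635)*(W + (151² - 16548)/(-5444 - 11534)) = (-776*(7 + 11) + 45635)*(14138/997 + (151² - 16548)/(-5444 - 11534)) = (-776*18 + 45635)*(14138/997 + (22801 - 16548)/(-16978)) = (-13968 + 45635)*(14138/997 + 6253*(-1/16978)) = 31667*(14138/997 - 481/1306) = 31667*(17984671/1302082) = 569520576557/1302082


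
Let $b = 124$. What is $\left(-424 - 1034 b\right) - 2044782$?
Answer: $-2173422$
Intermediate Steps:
$\left(-424 - 1034 b\right) - 2044782 = \left(-424 - 128216\right) - 2044782 = -128640 - 2044782 = -2173422$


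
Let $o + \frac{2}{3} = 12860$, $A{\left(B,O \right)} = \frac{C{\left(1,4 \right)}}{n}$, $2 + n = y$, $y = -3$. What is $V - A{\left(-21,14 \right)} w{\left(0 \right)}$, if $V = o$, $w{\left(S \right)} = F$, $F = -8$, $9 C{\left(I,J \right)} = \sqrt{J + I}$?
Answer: $\frac{38578}{3} - \frac{8 \sqrt{5}}{45} \approx 12859.0$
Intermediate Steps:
$C{\left(I,J \right)} = \frac{\sqrt{I + J}}{9}$ ($C{\left(I,J \right)} = \frac{\sqrt{J + I}}{9} = \frac{\sqrt{I + J}}{9}$)
$n = -5$ ($n = -2 - 3 = -5$)
$A{\left(B,O \right)} = - \frac{\sqrt{5}}{45}$ ($A{\left(B,O \right)} = \frac{\frac{1}{9} \sqrt{1 + 4}}{-5} = \frac{\sqrt{5}}{9} \left(- \frac{1}{5}\right) = - \frac{\sqrt{5}}{45}$)
$w{\left(S \right)} = -8$
$o = \frac{38578}{3}$ ($o = - \frac{2}{3} + 12860 = \frac{38578}{3} \approx 12859.0$)
$V = \frac{38578}{3} \approx 12859.0$
$V - A{\left(-21,14 \right)} w{\left(0 \right)} = \frac{38578}{3} - - \frac{\sqrt{5}}{45} \left(-8\right) = \frac{38578}{3} - \frac{8 \sqrt{5}}{45}$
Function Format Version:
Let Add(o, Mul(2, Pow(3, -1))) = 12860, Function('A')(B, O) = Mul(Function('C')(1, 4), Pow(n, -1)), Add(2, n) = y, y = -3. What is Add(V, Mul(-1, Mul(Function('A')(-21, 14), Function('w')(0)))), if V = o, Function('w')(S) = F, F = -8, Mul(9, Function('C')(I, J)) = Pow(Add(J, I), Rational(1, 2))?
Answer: Add(Rational(38578, 3), Mul(Rational(-8, 45), Pow(5, Rational(1, 2)))) ≈ 12859.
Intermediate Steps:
Function('C')(I, J) = Mul(Rational(1, 9), Pow(Add(I, J), Rational(1, 2))) (Function('C')(I, J) = Mul(Rational(1, 9), Pow(Add(J, I), Rational(1, 2))) = Mul(Rational(1, 9), Pow(Add(I, J), Rational(1, 2))))
n = -5 (n = Add(-2, -3) = -5)
Function('A')(B, O) = Mul(Rational(-1, 45), Pow(5, Rational(1, 2))) (Function('A')(B, O) = Mul(Mul(Rational(1, 9), Pow(Add(1, 4), Rational(1, 2))), Pow(-5, -1)) = Mul(Mul(Rational(1, 9), Pow(5, Rational(1, 2))), Rational(-1, 5)) = Mul(Rational(-1, 45), Pow(5, Rational(1, 2))))
Function('w')(S) = -8
o = Rational(38578, 3) (o = Add(Rational(-2, 3), 12860) = Rational(38578, 3) ≈ 12859.)
V = Rational(38578, 3) ≈ 12859.
Add(V, Mul(-1, Mul(Function('A')(-21, 14), Function('w')(0)))) = Add(Rational(38578, 3), Mul(-1, Mul(Mul(Rational(-1, 45), Pow(5, Rational(1, 2))), -8))) = Add(Rational(38578, 3), Mul(-1, Mul(Rational(8, 45), Pow(5, Rational(1, 2))))) = Add(Rational(38578, 3), Mul(Rational(-8, 45), Pow(5, Rational(1, 2))))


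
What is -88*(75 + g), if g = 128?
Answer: -17864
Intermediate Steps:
-88*(75 + g) = -88*(75 + 128) = -88*203 = -17864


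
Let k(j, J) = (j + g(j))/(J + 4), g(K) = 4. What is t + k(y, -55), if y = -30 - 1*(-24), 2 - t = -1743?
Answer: 88997/51 ≈ 1745.0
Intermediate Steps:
t = 1745 (t = 2 - 1*(-1743) = 2 + 1743 = 1745)
y = -6 (y = -30 + 24 = -6)
k(j, J) = (4 + j)/(4 + J) (k(j, J) = (j + 4)/(J + 4) = (4 + j)/(4 + J))
t + k(y, -55) = 1745 + (4 - 6)/(4 - 55) = 1745 - 2/(-51) = 1745 - 1/51*(-2) = 1745 + 2/51 = 88997/51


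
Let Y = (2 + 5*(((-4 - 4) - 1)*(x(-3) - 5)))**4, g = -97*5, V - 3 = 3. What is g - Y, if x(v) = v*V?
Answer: -1156418486646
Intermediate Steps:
V = 6 (V = 3 + 3 = 6)
x(v) = 6*v (x(v) = v*6 = 6*v)
g = -485
Y = 1156418486161 (Y = (2 + 5*(((-4 - 4) - 1)*(6*(-3) - 5)))**4 = (2 + 5*((-8 - 1)*(-18 - 5)))**4 = (2 + 5*(-9*(-23)))**4 = (2 + 5*207)**4 = (2 + 1035)**4 = 1037**4 = 1156418486161)
g - Y = -485 - 1*1156418486161 = -485 - 1156418486161 = -1156418486646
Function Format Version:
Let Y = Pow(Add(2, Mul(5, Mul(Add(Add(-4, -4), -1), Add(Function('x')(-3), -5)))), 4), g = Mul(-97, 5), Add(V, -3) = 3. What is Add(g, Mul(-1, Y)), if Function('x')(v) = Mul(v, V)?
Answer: -1156418486646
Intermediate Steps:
V = 6 (V = Add(3, 3) = 6)
Function('x')(v) = Mul(6, v) (Function('x')(v) = Mul(v, 6) = Mul(6, v))
g = -485
Y = 1156418486161 (Y = Pow(Add(2, Mul(5, Mul(Add(Add(-4, -4), -1), Add(Mul(6, -3), -5)))), 4) = Pow(Add(2, Mul(5, Mul(Add(-8, -1), Add(-18, -5)))), 4) = Pow(Add(2, Mul(5, Mul(-9, -23))), 4) = Pow(Add(2, Mul(5, 207)), 4) = Pow(Add(2, 1035), 4) = Pow(1037, 4) = 1156418486161)
Add(g, Mul(-1, Y)) = Add(-485, Mul(-1, 1156418486161)) = Add(-485, -1156418486161) = -1156418486646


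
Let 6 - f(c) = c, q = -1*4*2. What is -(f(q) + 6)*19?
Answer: -380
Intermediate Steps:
q = -8 (q = -4*2 = -8)
f(c) = 6 - c
-(f(q) + 6)*19 = -((6 - 1*(-8)) + 6)*19 = -((6 + 8) + 6)*19 = -(14 + 6)*19 = -20*19 = -1*380 = -380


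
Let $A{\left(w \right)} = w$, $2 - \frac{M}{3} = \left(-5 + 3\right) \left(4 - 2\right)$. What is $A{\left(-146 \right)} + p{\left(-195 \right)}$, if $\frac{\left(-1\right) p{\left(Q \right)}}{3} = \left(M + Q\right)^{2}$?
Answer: $-94133$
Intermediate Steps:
$M = 18$ ($M = 6 - 3 \left(-5 + 3\right) \left(4 - 2\right) = 6 - 3 \left(\left(-2\right) 2\right) = 6 - -12 = 6 + 12 = 18$)
$p{\left(Q \right)} = - 3 \left(18 + Q\right)^{2}$
$A{\left(-146 \right)} + p{\left(-195 \right)} = -146 - 3 \left(18 - 195\right)^{2} = -146 - 3 \left(-177\right)^{2} = -146 - 93987 = -94133$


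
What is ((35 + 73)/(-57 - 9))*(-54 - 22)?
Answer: 1368/11 ≈ 124.36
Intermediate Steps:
((35 + 73)/(-57 - 9))*(-54 - 22) = (108/(-66))*(-76) = (108*(-1/66))*(-76) = -18/11*(-76) = 1368/11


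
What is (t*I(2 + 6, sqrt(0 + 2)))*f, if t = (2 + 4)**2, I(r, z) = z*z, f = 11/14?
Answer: 396/7 ≈ 56.571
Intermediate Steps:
f = 11/14 (f = 11*(1/14) = 11/14 ≈ 0.78571)
I(r, z) = z**2
t = 36 (t = 6**2 = 36)
(t*I(2 + 6, sqrt(0 + 2)))*f = (36*(sqrt(0 + 2))**2)*(11/14) = (36*(sqrt(2))**2)*(11/14) = (36*2)*(11/14) = 72*(11/14) = 396/7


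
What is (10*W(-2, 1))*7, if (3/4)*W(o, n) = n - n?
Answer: 0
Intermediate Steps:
W(o, n) = 0 (W(o, n) = 4*(n - n)/3 = (4/3)*0 = 0)
(10*W(-2, 1))*7 = (10*0)*7 = 0*7 = 0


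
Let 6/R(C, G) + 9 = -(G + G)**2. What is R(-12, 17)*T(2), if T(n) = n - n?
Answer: 0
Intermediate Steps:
T(n) = 0
R(C, G) = 6/(-9 - 4*G**2) (R(C, G) = 6/(-9 - (G + G)**2) = 6/(-9 - (2*G)**2) = 6/(-9 - 4*G**2))
R(-12, 17)*T(2) = -6/(9 + 4*17**2)*0 = -6/(9 + 4*289)*0 = -6/(9 + 1156)*0 = -6/1165*0 = 0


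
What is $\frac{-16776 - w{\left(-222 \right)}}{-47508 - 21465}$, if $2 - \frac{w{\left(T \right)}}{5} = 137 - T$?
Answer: $\frac{4997}{22991} \approx 0.21735$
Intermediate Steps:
$w{\left(T \right)} = -675 + 5 T$ ($w{\left(T \right)} = 10 - 5 \left(137 - T\right) = 10 + \left(-685 + 5 T\right) = -675 + 5 T$)
$\frac{-16776 - w{\left(-222 \right)}}{-47508 - 21465} = \frac{-16776 - \left(-675 + 5 \left(-222\right)\right)}{-47508 - 21465} = \frac{-16776 - \left(-675 - 1110\right)}{-47508 - 21465} = \frac{-16776 - -1785}{-68973} = \left(-16776 + 1785\right) \left(- \frac{1}{68973}\right) = \left(-14991\right) \left(- \frac{1}{68973}\right) = \frac{4997}{22991}$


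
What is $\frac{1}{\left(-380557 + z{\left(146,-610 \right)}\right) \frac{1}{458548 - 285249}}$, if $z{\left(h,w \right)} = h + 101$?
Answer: $- \frac{24757}{54330} \approx -0.45568$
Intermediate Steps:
$z{\left(h,w \right)} = 101 + h$
$\frac{1}{\left(-380557 + z{\left(146,-610 \right)}\right) \frac{1}{458548 - 285249}} = \frac{1}{\left(-380557 + \left(101 + 146\right)\right) \frac{1}{458548 - 285249}} = \frac{1}{\left(-380557 + 247\right) \frac{1}{173299}} = \frac{1}{\left(-380310\right) \frac{1}{173299}} = \frac{1}{- \frac{54330}{24757}} = - \frac{24757}{54330}$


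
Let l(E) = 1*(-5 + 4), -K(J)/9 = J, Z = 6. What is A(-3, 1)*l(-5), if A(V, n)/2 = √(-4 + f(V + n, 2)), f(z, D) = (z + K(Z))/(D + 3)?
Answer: -4*I*√95/5 ≈ -7.7974*I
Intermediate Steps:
K(J) = -9*J
l(E) = -1 (l(E) = 1*(-1) = -1)
f(z, D) = (-54 + z)/(3 + D) (f(z, D) = (z - 9*6)/(D + 3) = (z - 54)/(3 + D) = (-54 + z)/(3 + D))
A(V, n) = 2*√(-74/5 + V/5 + n/5) (A(V, n) = 2*√(-4 + (-54 + (V + n))/(3 + 2)) = 2*√(-4 + (-54 + V + n)/5) = 2*√(-4 + (-54/5 + V/5 + n/5)) = 2*√(-74/5 + V/5 + n/5))
A(-3, 1)*l(-5) = (2*√(-370 + 5*(-3) + 5*1)/5)*(-1) = (2*√(-370 - 15 + 5)/5)*(-1) = (2*√(-380)/5)*(-1) = (2*(2*I*√95)/5)*(-1) = (4*I*√95/5)*(-1) = -4*I*√95/5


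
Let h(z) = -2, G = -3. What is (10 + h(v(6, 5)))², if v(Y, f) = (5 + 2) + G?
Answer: 64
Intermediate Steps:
v(Y, f) = 4 (v(Y, f) = (5 + 2) - 3 = 7 - 3 = 4)
(10 + h(v(6, 5)))² = (10 - 2)² = 8² = 64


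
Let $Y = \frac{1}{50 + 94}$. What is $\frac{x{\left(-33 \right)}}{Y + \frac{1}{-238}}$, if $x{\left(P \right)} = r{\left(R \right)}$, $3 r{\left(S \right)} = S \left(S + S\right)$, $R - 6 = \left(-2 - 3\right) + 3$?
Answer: $\frac{182784}{47} \approx 3889.0$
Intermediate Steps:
$R = 4$ ($R = 6 + \left(\left(-2 - 3\right) + 3\right) = 6 + \left(-5 + 3\right) = 6 - 2 = 4$)
$r{\left(S \right)} = \frac{2 S^{2}}{3}$ ($r{\left(S \right)} = \frac{S \left(S + S\right)}{3} = \frac{S 2 S}{3} = \frac{2 S^{2}}{3}$)
$Y = \frac{1}{144} \approx 0.0069444$
$x{\left(P \right)} = \frac{32}{3}$ ($x{\left(P \right)} = \frac{2 \cdot 4^{2}}{3} = \frac{2}{3} \cdot 16 = \frac{32}{3}$)
$\frac{x{\left(-33 \right)}}{Y + \frac{1}{-238}} = \frac{32}{3 \left(\frac{1}{144} + \frac{1}{-238}\right)} = \frac{32}{3 \left(\frac{1}{144} - \frac{1}{238}\right)} = \frac{32}{3 \cdot \frac{47}{17136}} = \frac{32}{3} \cdot \frac{17136}{47} = \frac{182784}{47}$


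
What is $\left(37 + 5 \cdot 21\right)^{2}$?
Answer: $20164$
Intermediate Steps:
$\left(37 + 5 \cdot 21\right)^{2} = \left(37 + 105\right)^{2} = 142^{2} = 20164$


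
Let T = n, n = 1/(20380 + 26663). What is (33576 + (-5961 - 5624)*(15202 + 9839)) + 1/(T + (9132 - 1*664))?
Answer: -115550890947494082/398360125 ≈ -2.9007e+8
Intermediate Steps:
n = 1/47043 ≈ 2.1257e-5
T = 1/47043 ≈ 2.1257e-5
(33576 + (-5961 - 5624)*(15202 + 9839)) + 1/(T + (9132 - 1*664)) = (33576 + (-5961 - 5624)*(15202 + 9839)) + 1/(1/47043 + (9132 - 1*664)) = (33576 - 11585*25041) + 1/(1/47043 + (9132 - 664)) = (33576 - 290099985) + 1/(1/47043 + 8468) = -290066409 + 1/(398360125/47043) = -290066409 + 47043/398360125 = -115550890947494082/398360125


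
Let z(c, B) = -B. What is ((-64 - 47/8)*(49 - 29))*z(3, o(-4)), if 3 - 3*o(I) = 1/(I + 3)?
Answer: 5590/3 ≈ 1863.3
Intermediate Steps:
o(I) = 1 - 1/(3*(3 + I)) (o(I) = 1 - 1/(3*(I + 3)) = 1 - 1/(3*(3 + I)))
((-64 - 47/8)*(49 - 29))*z(3, o(-4)) = ((-64 - 47/8)*(49 - 29))*(-(8/3 - 4)/(3 - 4)) = ((-64 - 47*1/8)*20)*(-(-4)/((-1)*3)) = ((-64 - 47/8)*20)*(-(-1)*(-4)/3) = (-559/8*20)*(-1*4/3) = -2795/2*(-4/3) = 5590/3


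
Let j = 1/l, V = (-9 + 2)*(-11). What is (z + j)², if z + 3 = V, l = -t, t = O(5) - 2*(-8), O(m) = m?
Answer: 2411809/441 ≈ 5469.0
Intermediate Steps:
t = 21 (t = 5 - 2*(-8) = 5 + 16 = 21)
l = -21 (l = -1*21 = -21)
V = 77 (V = -7*(-11) = 77)
j = -1/21 (j = 1/(-21) = -1/21 ≈ -0.047619)
z = 74 (z = -3 + 77 = 74)
(z + j)² = (74 - 1/21)² = (1553/21)² = 2411809/441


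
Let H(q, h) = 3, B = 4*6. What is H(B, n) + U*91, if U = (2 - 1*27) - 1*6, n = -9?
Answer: -2818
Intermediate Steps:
B = 24
U = -31 (U = (2 - 27) - 6 = -25 - 6 = -31)
H(B, n) + U*91 = 3 - 31*91 = 3 - 2821 = -2818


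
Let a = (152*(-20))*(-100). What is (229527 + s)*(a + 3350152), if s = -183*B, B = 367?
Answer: 593310043632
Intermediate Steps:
s = -67161 (s = -183*367 = -67161)
a = 304000 (a = -3040*(-100) = 304000)
(229527 + s)*(a + 3350152) = (229527 - 67161)*(304000 + 3350152) = 162366*3654152 = 593310043632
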